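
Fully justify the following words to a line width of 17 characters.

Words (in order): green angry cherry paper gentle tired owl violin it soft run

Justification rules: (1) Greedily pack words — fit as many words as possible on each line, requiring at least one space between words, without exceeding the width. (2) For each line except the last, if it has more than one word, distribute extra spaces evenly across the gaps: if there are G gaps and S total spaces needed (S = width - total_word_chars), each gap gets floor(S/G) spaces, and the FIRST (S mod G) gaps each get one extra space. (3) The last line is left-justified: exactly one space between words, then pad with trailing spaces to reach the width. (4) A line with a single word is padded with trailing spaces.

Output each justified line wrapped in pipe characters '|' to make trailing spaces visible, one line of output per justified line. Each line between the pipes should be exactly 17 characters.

Answer: |green       angry|
|cherry      paper|
|gentle  tired owl|
|violin   it  soft|
|run              |

Derivation:
Line 1: ['green', 'angry'] (min_width=11, slack=6)
Line 2: ['cherry', 'paper'] (min_width=12, slack=5)
Line 3: ['gentle', 'tired', 'owl'] (min_width=16, slack=1)
Line 4: ['violin', 'it', 'soft'] (min_width=14, slack=3)
Line 5: ['run'] (min_width=3, slack=14)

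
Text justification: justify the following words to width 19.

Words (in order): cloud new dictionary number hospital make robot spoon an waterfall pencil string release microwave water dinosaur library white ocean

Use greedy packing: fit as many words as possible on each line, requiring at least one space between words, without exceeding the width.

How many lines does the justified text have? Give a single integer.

Answer: 8

Derivation:
Line 1: ['cloud', 'new'] (min_width=9, slack=10)
Line 2: ['dictionary', 'number'] (min_width=17, slack=2)
Line 3: ['hospital', 'make', 'robot'] (min_width=19, slack=0)
Line 4: ['spoon', 'an', 'waterfall'] (min_width=18, slack=1)
Line 5: ['pencil', 'string'] (min_width=13, slack=6)
Line 6: ['release', 'microwave'] (min_width=17, slack=2)
Line 7: ['water', 'dinosaur'] (min_width=14, slack=5)
Line 8: ['library', 'white', 'ocean'] (min_width=19, slack=0)
Total lines: 8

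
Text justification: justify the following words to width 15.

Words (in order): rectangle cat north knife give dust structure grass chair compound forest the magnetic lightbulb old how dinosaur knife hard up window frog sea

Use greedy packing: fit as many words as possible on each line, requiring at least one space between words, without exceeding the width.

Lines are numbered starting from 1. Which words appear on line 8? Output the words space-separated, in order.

Answer: lightbulb old

Derivation:
Line 1: ['rectangle', 'cat'] (min_width=13, slack=2)
Line 2: ['north', 'knife'] (min_width=11, slack=4)
Line 3: ['give', 'dust'] (min_width=9, slack=6)
Line 4: ['structure', 'grass'] (min_width=15, slack=0)
Line 5: ['chair', 'compound'] (min_width=14, slack=1)
Line 6: ['forest', 'the'] (min_width=10, slack=5)
Line 7: ['magnetic'] (min_width=8, slack=7)
Line 8: ['lightbulb', 'old'] (min_width=13, slack=2)
Line 9: ['how', 'dinosaur'] (min_width=12, slack=3)
Line 10: ['knife', 'hard', 'up'] (min_width=13, slack=2)
Line 11: ['window', 'frog', 'sea'] (min_width=15, slack=0)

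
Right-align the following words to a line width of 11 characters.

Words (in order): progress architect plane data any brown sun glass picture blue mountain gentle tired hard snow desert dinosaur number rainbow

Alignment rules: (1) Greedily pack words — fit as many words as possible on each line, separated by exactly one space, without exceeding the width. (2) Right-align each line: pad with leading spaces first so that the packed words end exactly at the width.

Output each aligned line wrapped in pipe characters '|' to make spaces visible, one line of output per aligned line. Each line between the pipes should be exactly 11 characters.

Answer: |   progress|
|  architect|
| plane data|
|  any brown|
|  sun glass|
|    picture|
|       blue|
|   mountain|
|     gentle|
| tired hard|
|snow desert|
|   dinosaur|
|     number|
|    rainbow|

Derivation:
Line 1: ['progress'] (min_width=8, slack=3)
Line 2: ['architect'] (min_width=9, slack=2)
Line 3: ['plane', 'data'] (min_width=10, slack=1)
Line 4: ['any', 'brown'] (min_width=9, slack=2)
Line 5: ['sun', 'glass'] (min_width=9, slack=2)
Line 6: ['picture'] (min_width=7, slack=4)
Line 7: ['blue'] (min_width=4, slack=7)
Line 8: ['mountain'] (min_width=8, slack=3)
Line 9: ['gentle'] (min_width=6, slack=5)
Line 10: ['tired', 'hard'] (min_width=10, slack=1)
Line 11: ['snow', 'desert'] (min_width=11, slack=0)
Line 12: ['dinosaur'] (min_width=8, slack=3)
Line 13: ['number'] (min_width=6, slack=5)
Line 14: ['rainbow'] (min_width=7, slack=4)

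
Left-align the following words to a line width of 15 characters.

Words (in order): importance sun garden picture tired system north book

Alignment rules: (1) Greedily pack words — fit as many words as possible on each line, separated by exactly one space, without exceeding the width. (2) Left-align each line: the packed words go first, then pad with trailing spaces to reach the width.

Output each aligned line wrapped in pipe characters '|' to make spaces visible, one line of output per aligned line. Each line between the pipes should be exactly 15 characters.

Answer: |importance sun |
|garden picture |
|tired system   |
|north book     |

Derivation:
Line 1: ['importance', 'sun'] (min_width=14, slack=1)
Line 2: ['garden', 'picture'] (min_width=14, slack=1)
Line 3: ['tired', 'system'] (min_width=12, slack=3)
Line 4: ['north', 'book'] (min_width=10, slack=5)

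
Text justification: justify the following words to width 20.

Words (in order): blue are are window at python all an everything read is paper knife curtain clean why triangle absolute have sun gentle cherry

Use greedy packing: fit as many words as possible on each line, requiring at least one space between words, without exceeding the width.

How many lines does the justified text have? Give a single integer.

Line 1: ['blue', 'are', 'are', 'window'] (min_width=19, slack=1)
Line 2: ['at', 'python', 'all', 'an'] (min_width=16, slack=4)
Line 3: ['everything', 'read', 'is'] (min_width=18, slack=2)
Line 4: ['paper', 'knife', 'curtain'] (min_width=19, slack=1)
Line 5: ['clean', 'why', 'triangle'] (min_width=18, slack=2)
Line 6: ['absolute', 'have', 'sun'] (min_width=17, slack=3)
Line 7: ['gentle', 'cherry'] (min_width=13, slack=7)
Total lines: 7

Answer: 7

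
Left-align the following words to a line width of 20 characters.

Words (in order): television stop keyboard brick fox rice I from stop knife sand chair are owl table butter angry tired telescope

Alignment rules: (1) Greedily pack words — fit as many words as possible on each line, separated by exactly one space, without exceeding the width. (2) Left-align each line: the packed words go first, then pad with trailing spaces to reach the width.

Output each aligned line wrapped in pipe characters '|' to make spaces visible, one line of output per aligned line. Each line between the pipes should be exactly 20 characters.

Line 1: ['television', 'stop'] (min_width=15, slack=5)
Line 2: ['keyboard', 'brick', 'fox'] (min_width=18, slack=2)
Line 3: ['rice', 'I', 'from', 'stop'] (min_width=16, slack=4)
Line 4: ['knife', 'sand', 'chair', 'are'] (min_width=20, slack=0)
Line 5: ['owl', 'table', 'butter'] (min_width=16, slack=4)
Line 6: ['angry', 'tired'] (min_width=11, slack=9)
Line 7: ['telescope'] (min_width=9, slack=11)

Answer: |television stop     |
|keyboard brick fox  |
|rice I from stop    |
|knife sand chair are|
|owl table butter    |
|angry tired         |
|telescope           |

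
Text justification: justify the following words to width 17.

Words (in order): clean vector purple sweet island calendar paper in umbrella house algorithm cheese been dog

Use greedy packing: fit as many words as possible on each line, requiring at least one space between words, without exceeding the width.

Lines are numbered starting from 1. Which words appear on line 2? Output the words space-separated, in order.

Answer: purple sweet

Derivation:
Line 1: ['clean', 'vector'] (min_width=12, slack=5)
Line 2: ['purple', 'sweet'] (min_width=12, slack=5)
Line 3: ['island', 'calendar'] (min_width=15, slack=2)
Line 4: ['paper', 'in', 'umbrella'] (min_width=17, slack=0)
Line 5: ['house', 'algorithm'] (min_width=15, slack=2)
Line 6: ['cheese', 'been', 'dog'] (min_width=15, slack=2)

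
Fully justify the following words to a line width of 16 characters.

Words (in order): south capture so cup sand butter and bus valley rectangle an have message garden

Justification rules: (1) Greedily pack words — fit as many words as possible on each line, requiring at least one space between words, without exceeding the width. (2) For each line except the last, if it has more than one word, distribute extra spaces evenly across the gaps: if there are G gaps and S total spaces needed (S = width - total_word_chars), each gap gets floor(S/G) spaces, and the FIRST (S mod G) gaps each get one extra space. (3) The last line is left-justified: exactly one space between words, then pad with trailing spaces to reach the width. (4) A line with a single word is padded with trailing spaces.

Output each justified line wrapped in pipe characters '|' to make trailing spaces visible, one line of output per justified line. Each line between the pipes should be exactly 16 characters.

Answer: |south capture so|
|cup  sand butter|
|and  bus  valley|
|rectangle     an|
|have     message|
|garden          |

Derivation:
Line 1: ['south', 'capture', 'so'] (min_width=16, slack=0)
Line 2: ['cup', 'sand', 'butter'] (min_width=15, slack=1)
Line 3: ['and', 'bus', 'valley'] (min_width=14, slack=2)
Line 4: ['rectangle', 'an'] (min_width=12, slack=4)
Line 5: ['have', 'message'] (min_width=12, slack=4)
Line 6: ['garden'] (min_width=6, slack=10)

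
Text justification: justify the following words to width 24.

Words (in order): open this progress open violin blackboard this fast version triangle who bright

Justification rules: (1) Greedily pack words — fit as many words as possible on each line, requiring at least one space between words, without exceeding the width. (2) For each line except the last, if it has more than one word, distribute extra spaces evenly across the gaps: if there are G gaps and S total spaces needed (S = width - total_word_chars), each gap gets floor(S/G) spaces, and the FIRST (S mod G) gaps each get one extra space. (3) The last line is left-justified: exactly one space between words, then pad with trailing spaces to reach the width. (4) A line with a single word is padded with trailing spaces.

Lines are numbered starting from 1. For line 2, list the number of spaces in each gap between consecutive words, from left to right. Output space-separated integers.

Answer: 2 2

Derivation:
Line 1: ['open', 'this', 'progress', 'open'] (min_width=23, slack=1)
Line 2: ['violin', 'blackboard', 'this'] (min_width=22, slack=2)
Line 3: ['fast', 'version', 'triangle'] (min_width=21, slack=3)
Line 4: ['who', 'bright'] (min_width=10, slack=14)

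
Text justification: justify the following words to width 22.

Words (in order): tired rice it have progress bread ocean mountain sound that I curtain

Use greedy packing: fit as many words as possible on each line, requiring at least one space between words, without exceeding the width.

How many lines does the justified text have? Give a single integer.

Answer: 4

Derivation:
Line 1: ['tired', 'rice', 'it', 'have'] (min_width=18, slack=4)
Line 2: ['progress', 'bread', 'ocean'] (min_width=20, slack=2)
Line 3: ['mountain', 'sound', 'that', 'I'] (min_width=21, slack=1)
Line 4: ['curtain'] (min_width=7, slack=15)
Total lines: 4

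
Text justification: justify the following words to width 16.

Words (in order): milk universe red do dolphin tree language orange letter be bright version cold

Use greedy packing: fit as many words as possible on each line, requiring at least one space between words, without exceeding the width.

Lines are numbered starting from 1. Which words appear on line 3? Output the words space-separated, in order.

Line 1: ['milk', 'universe'] (min_width=13, slack=3)
Line 2: ['red', 'do', 'dolphin'] (min_width=14, slack=2)
Line 3: ['tree', 'language'] (min_width=13, slack=3)
Line 4: ['orange', 'letter', 'be'] (min_width=16, slack=0)
Line 5: ['bright', 'version'] (min_width=14, slack=2)
Line 6: ['cold'] (min_width=4, slack=12)

Answer: tree language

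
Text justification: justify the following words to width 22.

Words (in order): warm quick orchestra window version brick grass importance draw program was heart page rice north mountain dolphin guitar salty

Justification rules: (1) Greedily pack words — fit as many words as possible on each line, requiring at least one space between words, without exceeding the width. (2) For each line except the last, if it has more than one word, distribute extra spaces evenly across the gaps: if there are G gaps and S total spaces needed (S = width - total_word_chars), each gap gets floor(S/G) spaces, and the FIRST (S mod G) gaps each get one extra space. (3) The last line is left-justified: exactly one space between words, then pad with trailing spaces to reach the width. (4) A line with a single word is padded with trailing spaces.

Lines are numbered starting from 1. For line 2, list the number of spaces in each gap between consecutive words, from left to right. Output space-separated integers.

Line 1: ['warm', 'quick', 'orchestra'] (min_width=20, slack=2)
Line 2: ['window', 'version', 'brick'] (min_width=20, slack=2)
Line 3: ['grass', 'importance', 'draw'] (min_width=21, slack=1)
Line 4: ['program', 'was', 'heart', 'page'] (min_width=22, slack=0)
Line 5: ['rice', 'north', 'mountain'] (min_width=19, slack=3)
Line 6: ['dolphin', 'guitar', 'salty'] (min_width=20, slack=2)

Answer: 2 2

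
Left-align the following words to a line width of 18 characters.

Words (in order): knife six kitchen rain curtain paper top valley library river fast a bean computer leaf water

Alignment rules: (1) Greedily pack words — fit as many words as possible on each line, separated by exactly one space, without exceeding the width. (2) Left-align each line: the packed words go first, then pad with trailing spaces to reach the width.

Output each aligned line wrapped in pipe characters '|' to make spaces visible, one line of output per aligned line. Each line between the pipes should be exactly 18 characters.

Answer: |knife six kitchen |
|rain curtain paper|
|top valley library|
|river fast a bean |
|computer leaf     |
|water             |

Derivation:
Line 1: ['knife', 'six', 'kitchen'] (min_width=17, slack=1)
Line 2: ['rain', 'curtain', 'paper'] (min_width=18, slack=0)
Line 3: ['top', 'valley', 'library'] (min_width=18, slack=0)
Line 4: ['river', 'fast', 'a', 'bean'] (min_width=17, slack=1)
Line 5: ['computer', 'leaf'] (min_width=13, slack=5)
Line 6: ['water'] (min_width=5, slack=13)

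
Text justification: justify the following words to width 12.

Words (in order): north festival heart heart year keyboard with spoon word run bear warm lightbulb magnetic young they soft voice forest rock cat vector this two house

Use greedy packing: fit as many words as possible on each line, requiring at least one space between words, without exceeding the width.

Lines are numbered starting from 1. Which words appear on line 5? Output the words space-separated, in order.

Answer: keyboard

Derivation:
Line 1: ['north'] (min_width=5, slack=7)
Line 2: ['festival'] (min_width=8, slack=4)
Line 3: ['heart', 'heart'] (min_width=11, slack=1)
Line 4: ['year'] (min_width=4, slack=8)
Line 5: ['keyboard'] (min_width=8, slack=4)
Line 6: ['with', 'spoon'] (min_width=10, slack=2)
Line 7: ['word', 'run'] (min_width=8, slack=4)
Line 8: ['bear', 'warm'] (min_width=9, slack=3)
Line 9: ['lightbulb'] (min_width=9, slack=3)
Line 10: ['magnetic'] (min_width=8, slack=4)
Line 11: ['young', 'they'] (min_width=10, slack=2)
Line 12: ['soft', 'voice'] (min_width=10, slack=2)
Line 13: ['forest', 'rock'] (min_width=11, slack=1)
Line 14: ['cat', 'vector'] (min_width=10, slack=2)
Line 15: ['this', 'two'] (min_width=8, slack=4)
Line 16: ['house'] (min_width=5, slack=7)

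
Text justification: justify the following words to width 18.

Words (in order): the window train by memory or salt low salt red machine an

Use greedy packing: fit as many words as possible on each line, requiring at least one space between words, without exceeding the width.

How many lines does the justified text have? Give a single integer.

Answer: 4

Derivation:
Line 1: ['the', 'window', 'train'] (min_width=16, slack=2)
Line 2: ['by', 'memory', 'or', 'salt'] (min_width=17, slack=1)
Line 3: ['low', 'salt', 'red'] (min_width=12, slack=6)
Line 4: ['machine', 'an'] (min_width=10, slack=8)
Total lines: 4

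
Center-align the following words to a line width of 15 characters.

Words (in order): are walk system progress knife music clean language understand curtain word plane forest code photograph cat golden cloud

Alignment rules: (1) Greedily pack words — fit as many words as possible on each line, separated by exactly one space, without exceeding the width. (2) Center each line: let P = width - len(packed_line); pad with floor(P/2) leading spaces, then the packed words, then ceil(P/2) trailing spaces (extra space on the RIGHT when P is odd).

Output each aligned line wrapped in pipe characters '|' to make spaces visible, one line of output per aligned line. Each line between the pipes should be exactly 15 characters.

Answer: |are walk system|
|progress knife |
|  music clean  |
|   language    |
|  understand   |
| curtain word  |
| plane forest  |
|code photograph|
|  cat golden   |
|     cloud     |

Derivation:
Line 1: ['are', 'walk', 'system'] (min_width=15, slack=0)
Line 2: ['progress', 'knife'] (min_width=14, slack=1)
Line 3: ['music', 'clean'] (min_width=11, slack=4)
Line 4: ['language'] (min_width=8, slack=7)
Line 5: ['understand'] (min_width=10, slack=5)
Line 6: ['curtain', 'word'] (min_width=12, slack=3)
Line 7: ['plane', 'forest'] (min_width=12, slack=3)
Line 8: ['code', 'photograph'] (min_width=15, slack=0)
Line 9: ['cat', 'golden'] (min_width=10, slack=5)
Line 10: ['cloud'] (min_width=5, slack=10)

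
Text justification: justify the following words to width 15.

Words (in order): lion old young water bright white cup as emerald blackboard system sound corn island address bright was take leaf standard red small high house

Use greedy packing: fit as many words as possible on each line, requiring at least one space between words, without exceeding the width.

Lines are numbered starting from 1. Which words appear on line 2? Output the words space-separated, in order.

Answer: water bright

Derivation:
Line 1: ['lion', 'old', 'young'] (min_width=14, slack=1)
Line 2: ['water', 'bright'] (min_width=12, slack=3)
Line 3: ['white', 'cup', 'as'] (min_width=12, slack=3)
Line 4: ['emerald'] (min_width=7, slack=8)
Line 5: ['blackboard'] (min_width=10, slack=5)
Line 6: ['system', 'sound'] (min_width=12, slack=3)
Line 7: ['corn', 'island'] (min_width=11, slack=4)
Line 8: ['address', 'bright'] (min_width=14, slack=1)
Line 9: ['was', 'take', 'leaf'] (min_width=13, slack=2)
Line 10: ['standard', 'red'] (min_width=12, slack=3)
Line 11: ['small', 'high'] (min_width=10, slack=5)
Line 12: ['house'] (min_width=5, slack=10)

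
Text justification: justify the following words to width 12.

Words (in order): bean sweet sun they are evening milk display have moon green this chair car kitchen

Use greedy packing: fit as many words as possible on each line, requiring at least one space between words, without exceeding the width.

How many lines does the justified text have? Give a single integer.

Answer: 7

Derivation:
Line 1: ['bean', 'sweet'] (min_width=10, slack=2)
Line 2: ['sun', 'they', 'are'] (min_width=12, slack=0)
Line 3: ['evening', 'milk'] (min_width=12, slack=0)
Line 4: ['display', 'have'] (min_width=12, slack=0)
Line 5: ['moon', 'green'] (min_width=10, slack=2)
Line 6: ['this', 'chair'] (min_width=10, slack=2)
Line 7: ['car', 'kitchen'] (min_width=11, slack=1)
Total lines: 7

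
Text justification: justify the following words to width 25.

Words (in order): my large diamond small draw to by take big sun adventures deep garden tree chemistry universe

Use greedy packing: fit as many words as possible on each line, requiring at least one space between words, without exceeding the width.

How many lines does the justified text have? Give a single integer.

Answer: 4

Derivation:
Line 1: ['my', 'large', 'diamond', 'small'] (min_width=22, slack=3)
Line 2: ['draw', 'to', 'by', 'take', 'big', 'sun'] (min_width=23, slack=2)
Line 3: ['adventures', 'deep', 'garden'] (min_width=22, slack=3)
Line 4: ['tree', 'chemistry', 'universe'] (min_width=23, slack=2)
Total lines: 4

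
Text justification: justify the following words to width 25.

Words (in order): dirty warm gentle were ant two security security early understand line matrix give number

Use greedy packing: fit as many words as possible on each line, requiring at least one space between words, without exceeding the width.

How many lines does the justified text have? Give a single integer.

Line 1: ['dirty', 'warm', 'gentle', 'were'] (min_width=22, slack=3)
Line 2: ['ant', 'two', 'security', 'security'] (min_width=25, slack=0)
Line 3: ['early', 'understand', 'line'] (min_width=21, slack=4)
Line 4: ['matrix', 'give', 'number'] (min_width=18, slack=7)
Total lines: 4

Answer: 4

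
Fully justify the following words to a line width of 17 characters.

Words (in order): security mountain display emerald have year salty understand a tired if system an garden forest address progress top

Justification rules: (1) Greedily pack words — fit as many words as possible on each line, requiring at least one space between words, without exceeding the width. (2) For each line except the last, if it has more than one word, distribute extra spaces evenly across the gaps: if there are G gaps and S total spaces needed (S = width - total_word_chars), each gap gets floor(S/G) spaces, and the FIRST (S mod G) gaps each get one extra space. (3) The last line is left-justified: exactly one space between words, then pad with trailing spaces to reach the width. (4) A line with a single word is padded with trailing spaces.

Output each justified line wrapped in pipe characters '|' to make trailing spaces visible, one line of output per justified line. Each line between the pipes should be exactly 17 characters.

Line 1: ['security', 'mountain'] (min_width=17, slack=0)
Line 2: ['display', 'emerald'] (min_width=15, slack=2)
Line 3: ['have', 'year', 'salty'] (min_width=15, slack=2)
Line 4: ['understand', 'a'] (min_width=12, slack=5)
Line 5: ['tired', 'if', 'system'] (min_width=15, slack=2)
Line 6: ['an', 'garden', 'forest'] (min_width=16, slack=1)
Line 7: ['address', 'progress'] (min_width=16, slack=1)
Line 8: ['top'] (min_width=3, slack=14)

Answer: |security mountain|
|display   emerald|
|have  year  salty|
|understand      a|
|tired  if  system|
|an  garden forest|
|address  progress|
|top              |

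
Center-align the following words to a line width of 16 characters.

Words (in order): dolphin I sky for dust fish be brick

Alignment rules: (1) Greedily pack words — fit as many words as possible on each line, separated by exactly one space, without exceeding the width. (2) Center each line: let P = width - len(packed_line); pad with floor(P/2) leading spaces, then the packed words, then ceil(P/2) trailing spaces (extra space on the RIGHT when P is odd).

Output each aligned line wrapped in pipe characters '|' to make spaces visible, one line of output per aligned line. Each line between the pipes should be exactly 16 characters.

Line 1: ['dolphin', 'I', 'sky'] (min_width=13, slack=3)
Line 2: ['for', 'dust', 'fish', 'be'] (min_width=16, slack=0)
Line 3: ['brick'] (min_width=5, slack=11)

Answer: | dolphin I sky  |
|for dust fish be|
|     brick      |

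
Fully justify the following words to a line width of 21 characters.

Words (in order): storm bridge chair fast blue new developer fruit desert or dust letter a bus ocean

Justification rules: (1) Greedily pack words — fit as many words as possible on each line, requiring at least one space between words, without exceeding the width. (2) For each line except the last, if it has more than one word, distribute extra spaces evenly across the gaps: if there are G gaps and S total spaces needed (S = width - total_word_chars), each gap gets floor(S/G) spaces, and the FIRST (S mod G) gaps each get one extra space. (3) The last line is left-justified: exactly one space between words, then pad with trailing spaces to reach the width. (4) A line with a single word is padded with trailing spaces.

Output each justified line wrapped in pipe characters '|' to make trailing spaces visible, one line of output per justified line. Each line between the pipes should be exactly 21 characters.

Answer: |storm   bridge  chair|
|fast     blue     new|
|developer       fruit|
|desert or dust letter|
|a bus ocean          |

Derivation:
Line 1: ['storm', 'bridge', 'chair'] (min_width=18, slack=3)
Line 2: ['fast', 'blue', 'new'] (min_width=13, slack=8)
Line 3: ['developer', 'fruit'] (min_width=15, slack=6)
Line 4: ['desert', 'or', 'dust', 'letter'] (min_width=21, slack=0)
Line 5: ['a', 'bus', 'ocean'] (min_width=11, slack=10)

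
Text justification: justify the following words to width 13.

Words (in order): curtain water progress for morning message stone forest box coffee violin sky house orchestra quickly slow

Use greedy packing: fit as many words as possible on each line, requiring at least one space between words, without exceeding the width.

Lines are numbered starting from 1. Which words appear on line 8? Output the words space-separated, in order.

Line 1: ['curtain', 'water'] (min_width=13, slack=0)
Line 2: ['progress', 'for'] (min_width=12, slack=1)
Line 3: ['morning'] (min_width=7, slack=6)
Line 4: ['message', 'stone'] (min_width=13, slack=0)
Line 5: ['forest', 'box'] (min_width=10, slack=3)
Line 6: ['coffee', 'violin'] (min_width=13, slack=0)
Line 7: ['sky', 'house'] (min_width=9, slack=4)
Line 8: ['orchestra'] (min_width=9, slack=4)
Line 9: ['quickly', 'slow'] (min_width=12, slack=1)

Answer: orchestra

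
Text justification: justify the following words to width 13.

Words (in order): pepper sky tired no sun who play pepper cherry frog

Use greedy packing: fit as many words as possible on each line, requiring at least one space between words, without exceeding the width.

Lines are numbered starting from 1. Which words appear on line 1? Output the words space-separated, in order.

Line 1: ['pepper', 'sky'] (min_width=10, slack=3)
Line 2: ['tired', 'no', 'sun'] (min_width=12, slack=1)
Line 3: ['who', 'play'] (min_width=8, slack=5)
Line 4: ['pepper', 'cherry'] (min_width=13, slack=0)
Line 5: ['frog'] (min_width=4, slack=9)

Answer: pepper sky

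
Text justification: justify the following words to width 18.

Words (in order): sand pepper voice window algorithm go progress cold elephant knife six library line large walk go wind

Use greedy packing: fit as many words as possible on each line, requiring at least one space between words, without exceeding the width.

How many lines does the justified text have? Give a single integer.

Line 1: ['sand', 'pepper', 'voice'] (min_width=17, slack=1)
Line 2: ['window', 'algorithm'] (min_width=16, slack=2)
Line 3: ['go', 'progress', 'cold'] (min_width=16, slack=2)
Line 4: ['elephant', 'knife', 'six'] (min_width=18, slack=0)
Line 5: ['library', 'line', 'large'] (min_width=18, slack=0)
Line 6: ['walk', 'go', 'wind'] (min_width=12, slack=6)
Total lines: 6

Answer: 6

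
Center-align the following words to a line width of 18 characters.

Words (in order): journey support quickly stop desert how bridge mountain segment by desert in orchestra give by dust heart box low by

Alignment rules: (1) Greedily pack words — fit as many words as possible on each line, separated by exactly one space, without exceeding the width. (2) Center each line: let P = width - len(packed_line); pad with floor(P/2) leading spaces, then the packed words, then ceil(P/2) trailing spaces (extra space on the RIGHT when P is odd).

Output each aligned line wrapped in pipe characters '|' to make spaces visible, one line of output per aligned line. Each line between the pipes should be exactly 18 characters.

Line 1: ['journey', 'support'] (min_width=15, slack=3)
Line 2: ['quickly', 'stop'] (min_width=12, slack=6)
Line 3: ['desert', 'how', 'bridge'] (min_width=17, slack=1)
Line 4: ['mountain', 'segment'] (min_width=16, slack=2)
Line 5: ['by', 'desert', 'in'] (min_width=12, slack=6)
Line 6: ['orchestra', 'give', 'by'] (min_width=17, slack=1)
Line 7: ['dust', 'heart', 'box', 'low'] (min_width=18, slack=0)
Line 8: ['by'] (min_width=2, slack=16)

Answer: | journey support  |
|   quickly stop   |
|desert how bridge |
| mountain segment |
|   by desert in   |
|orchestra give by |
|dust heart box low|
|        by        |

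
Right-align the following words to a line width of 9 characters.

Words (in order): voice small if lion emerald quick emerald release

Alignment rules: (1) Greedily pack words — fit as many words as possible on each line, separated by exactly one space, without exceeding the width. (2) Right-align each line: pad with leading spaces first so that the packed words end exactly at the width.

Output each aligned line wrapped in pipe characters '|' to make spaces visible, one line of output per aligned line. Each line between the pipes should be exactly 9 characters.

Answer: |    voice|
| small if|
|     lion|
|  emerald|
|    quick|
|  emerald|
|  release|

Derivation:
Line 1: ['voice'] (min_width=5, slack=4)
Line 2: ['small', 'if'] (min_width=8, slack=1)
Line 3: ['lion'] (min_width=4, slack=5)
Line 4: ['emerald'] (min_width=7, slack=2)
Line 5: ['quick'] (min_width=5, slack=4)
Line 6: ['emerald'] (min_width=7, slack=2)
Line 7: ['release'] (min_width=7, slack=2)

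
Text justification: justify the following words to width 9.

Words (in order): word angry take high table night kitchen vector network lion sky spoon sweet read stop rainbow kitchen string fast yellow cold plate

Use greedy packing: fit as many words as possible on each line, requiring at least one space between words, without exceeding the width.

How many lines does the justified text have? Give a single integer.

Answer: 19

Derivation:
Line 1: ['word'] (min_width=4, slack=5)
Line 2: ['angry'] (min_width=5, slack=4)
Line 3: ['take', 'high'] (min_width=9, slack=0)
Line 4: ['table'] (min_width=5, slack=4)
Line 5: ['night'] (min_width=5, slack=4)
Line 6: ['kitchen'] (min_width=7, slack=2)
Line 7: ['vector'] (min_width=6, slack=3)
Line 8: ['network'] (min_width=7, slack=2)
Line 9: ['lion', 'sky'] (min_width=8, slack=1)
Line 10: ['spoon'] (min_width=5, slack=4)
Line 11: ['sweet'] (min_width=5, slack=4)
Line 12: ['read', 'stop'] (min_width=9, slack=0)
Line 13: ['rainbow'] (min_width=7, slack=2)
Line 14: ['kitchen'] (min_width=7, slack=2)
Line 15: ['string'] (min_width=6, slack=3)
Line 16: ['fast'] (min_width=4, slack=5)
Line 17: ['yellow'] (min_width=6, slack=3)
Line 18: ['cold'] (min_width=4, slack=5)
Line 19: ['plate'] (min_width=5, slack=4)
Total lines: 19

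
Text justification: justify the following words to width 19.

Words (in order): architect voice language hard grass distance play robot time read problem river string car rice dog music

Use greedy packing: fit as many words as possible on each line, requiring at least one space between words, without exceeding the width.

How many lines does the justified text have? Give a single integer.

Line 1: ['architect', 'voice'] (min_width=15, slack=4)
Line 2: ['language', 'hard', 'grass'] (min_width=19, slack=0)
Line 3: ['distance', 'play', 'robot'] (min_width=19, slack=0)
Line 4: ['time', 'read', 'problem'] (min_width=17, slack=2)
Line 5: ['river', 'string', 'car'] (min_width=16, slack=3)
Line 6: ['rice', 'dog', 'music'] (min_width=14, slack=5)
Total lines: 6

Answer: 6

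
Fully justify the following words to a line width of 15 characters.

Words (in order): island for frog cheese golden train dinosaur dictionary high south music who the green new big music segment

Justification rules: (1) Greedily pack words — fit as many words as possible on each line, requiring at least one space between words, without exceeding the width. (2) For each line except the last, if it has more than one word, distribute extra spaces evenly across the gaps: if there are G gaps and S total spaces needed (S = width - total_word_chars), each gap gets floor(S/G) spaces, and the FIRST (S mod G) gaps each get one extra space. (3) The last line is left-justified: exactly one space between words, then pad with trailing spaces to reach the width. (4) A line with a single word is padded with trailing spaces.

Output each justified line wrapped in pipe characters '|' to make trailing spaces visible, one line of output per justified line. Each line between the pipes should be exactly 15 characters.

Answer: |island for frog|
|cheese   golden|
|train  dinosaur|
|dictionary high|
|south music who|
|the  green  new|
|big       music|
|segment        |

Derivation:
Line 1: ['island', 'for', 'frog'] (min_width=15, slack=0)
Line 2: ['cheese', 'golden'] (min_width=13, slack=2)
Line 3: ['train', 'dinosaur'] (min_width=14, slack=1)
Line 4: ['dictionary', 'high'] (min_width=15, slack=0)
Line 5: ['south', 'music', 'who'] (min_width=15, slack=0)
Line 6: ['the', 'green', 'new'] (min_width=13, slack=2)
Line 7: ['big', 'music'] (min_width=9, slack=6)
Line 8: ['segment'] (min_width=7, slack=8)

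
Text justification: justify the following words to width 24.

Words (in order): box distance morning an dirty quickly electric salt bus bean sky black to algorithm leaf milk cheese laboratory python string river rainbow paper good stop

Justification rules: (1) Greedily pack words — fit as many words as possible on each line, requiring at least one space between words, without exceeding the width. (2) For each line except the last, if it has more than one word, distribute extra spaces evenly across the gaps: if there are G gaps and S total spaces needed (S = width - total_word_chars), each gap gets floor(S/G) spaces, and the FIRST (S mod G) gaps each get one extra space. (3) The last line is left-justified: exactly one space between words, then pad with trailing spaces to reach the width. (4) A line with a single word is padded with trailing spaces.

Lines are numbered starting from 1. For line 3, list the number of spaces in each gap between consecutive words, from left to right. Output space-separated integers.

Answer: 2 1 1 1

Derivation:
Line 1: ['box', 'distance', 'morning', 'an'] (min_width=23, slack=1)
Line 2: ['dirty', 'quickly', 'electric'] (min_width=22, slack=2)
Line 3: ['salt', 'bus', 'bean', 'sky', 'black'] (min_width=23, slack=1)
Line 4: ['to', 'algorithm', 'leaf', 'milk'] (min_width=22, slack=2)
Line 5: ['cheese', 'laboratory', 'python'] (min_width=24, slack=0)
Line 6: ['string', 'river', 'rainbow'] (min_width=20, slack=4)
Line 7: ['paper', 'good', 'stop'] (min_width=15, slack=9)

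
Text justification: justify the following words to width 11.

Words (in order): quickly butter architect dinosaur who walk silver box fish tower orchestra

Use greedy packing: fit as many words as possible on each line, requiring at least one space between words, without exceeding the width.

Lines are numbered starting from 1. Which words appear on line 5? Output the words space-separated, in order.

Answer: who walk

Derivation:
Line 1: ['quickly'] (min_width=7, slack=4)
Line 2: ['butter'] (min_width=6, slack=5)
Line 3: ['architect'] (min_width=9, slack=2)
Line 4: ['dinosaur'] (min_width=8, slack=3)
Line 5: ['who', 'walk'] (min_width=8, slack=3)
Line 6: ['silver', 'box'] (min_width=10, slack=1)
Line 7: ['fish', 'tower'] (min_width=10, slack=1)
Line 8: ['orchestra'] (min_width=9, slack=2)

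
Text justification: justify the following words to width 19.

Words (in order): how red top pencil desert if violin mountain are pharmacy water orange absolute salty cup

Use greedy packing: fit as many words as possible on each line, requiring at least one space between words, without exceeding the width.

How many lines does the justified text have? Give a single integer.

Answer: 6

Derivation:
Line 1: ['how', 'red', 'top', 'pencil'] (min_width=18, slack=1)
Line 2: ['desert', 'if', 'violin'] (min_width=16, slack=3)
Line 3: ['mountain', 'are'] (min_width=12, slack=7)
Line 4: ['pharmacy', 'water'] (min_width=14, slack=5)
Line 5: ['orange', 'absolute'] (min_width=15, slack=4)
Line 6: ['salty', 'cup'] (min_width=9, slack=10)
Total lines: 6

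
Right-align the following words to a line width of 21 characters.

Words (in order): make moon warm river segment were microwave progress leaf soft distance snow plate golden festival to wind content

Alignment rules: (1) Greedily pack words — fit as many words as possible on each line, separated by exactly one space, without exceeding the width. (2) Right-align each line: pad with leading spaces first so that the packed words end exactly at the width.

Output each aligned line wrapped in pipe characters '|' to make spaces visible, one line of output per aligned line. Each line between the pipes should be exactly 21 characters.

Line 1: ['make', 'moon', 'warm', 'river'] (min_width=20, slack=1)
Line 2: ['segment', 'were'] (min_width=12, slack=9)
Line 3: ['microwave', 'progress'] (min_width=18, slack=3)
Line 4: ['leaf', 'soft', 'distance'] (min_width=18, slack=3)
Line 5: ['snow', 'plate', 'golden'] (min_width=17, slack=4)
Line 6: ['festival', 'to', 'wind'] (min_width=16, slack=5)
Line 7: ['content'] (min_width=7, slack=14)

Answer: | make moon warm river|
|         segment were|
|   microwave progress|
|   leaf soft distance|
|    snow plate golden|
|     festival to wind|
|              content|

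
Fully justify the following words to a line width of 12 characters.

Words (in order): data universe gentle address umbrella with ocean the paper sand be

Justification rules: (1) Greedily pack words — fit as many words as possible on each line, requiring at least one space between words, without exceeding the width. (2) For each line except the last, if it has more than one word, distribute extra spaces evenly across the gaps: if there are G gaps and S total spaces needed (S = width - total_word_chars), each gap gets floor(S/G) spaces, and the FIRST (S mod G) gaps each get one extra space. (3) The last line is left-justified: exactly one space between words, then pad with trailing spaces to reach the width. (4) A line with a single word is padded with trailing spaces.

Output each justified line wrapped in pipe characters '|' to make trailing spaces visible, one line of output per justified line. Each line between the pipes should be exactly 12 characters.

Answer: |data        |
|universe    |
|gentle      |
|address     |
|umbrella    |
|with   ocean|
|the    paper|
|sand be     |

Derivation:
Line 1: ['data'] (min_width=4, slack=8)
Line 2: ['universe'] (min_width=8, slack=4)
Line 3: ['gentle'] (min_width=6, slack=6)
Line 4: ['address'] (min_width=7, slack=5)
Line 5: ['umbrella'] (min_width=8, slack=4)
Line 6: ['with', 'ocean'] (min_width=10, slack=2)
Line 7: ['the', 'paper'] (min_width=9, slack=3)
Line 8: ['sand', 'be'] (min_width=7, slack=5)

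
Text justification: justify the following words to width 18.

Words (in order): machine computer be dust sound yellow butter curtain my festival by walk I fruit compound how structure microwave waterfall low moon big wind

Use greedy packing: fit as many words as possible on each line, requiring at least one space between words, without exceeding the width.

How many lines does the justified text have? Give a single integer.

Line 1: ['machine', 'computer'] (min_width=16, slack=2)
Line 2: ['be', 'dust', 'sound'] (min_width=13, slack=5)
Line 3: ['yellow', 'butter'] (min_width=13, slack=5)
Line 4: ['curtain', 'my'] (min_width=10, slack=8)
Line 5: ['festival', 'by', 'walk', 'I'] (min_width=18, slack=0)
Line 6: ['fruit', 'compound', 'how'] (min_width=18, slack=0)
Line 7: ['structure'] (min_width=9, slack=9)
Line 8: ['microwave'] (min_width=9, slack=9)
Line 9: ['waterfall', 'low', 'moon'] (min_width=18, slack=0)
Line 10: ['big', 'wind'] (min_width=8, slack=10)
Total lines: 10

Answer: 10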